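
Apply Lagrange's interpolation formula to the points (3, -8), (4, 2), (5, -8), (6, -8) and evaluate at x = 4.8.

Lagrange interpolation formula:
P(x) = Σ yᵢ × Lᵢ(x)
where Lᵢ(x) = Π_{j≠i} (x - xⱼ)/(xᵢ - xⱼ)

L_0(4.8) = (4.8 - 4)/(3 - 4) × (4.8 - 5)/(3 - 5) × (4.8 - 6)/(3 - 6) = -0.032000
L_1(4.8) = (4.8 - 3)/(4 - 3) × (4.8 - 5)/(4 - 5) × (4.8 - 6)/(4 - 6) = 0.216000
L_2(4.8) = (4.8 - 3)/(5 - 3) × (4.8 - 4)/(5 - 4) × (4.8 - 6)/(5 - 6) = 0.864000
L_3(4.8) = (4.8 - 3)/(6 - 3) × (4.8 - 4)/(6 - 4) × (4.8 - 5)/(6 - 5) = -0.048000

P(4.8) = (-8)×L_0(4.8) + 2×L_1(4.8) + (-8)×L_2(4.8) + (-8)×L_3(4.8)
P(4.8) = -5.840000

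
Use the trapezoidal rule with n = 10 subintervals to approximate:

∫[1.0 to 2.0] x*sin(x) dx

f(x) = x*sin(x)
a = 1.0, b = 2.0, n = 10
h = (b - a)/n = 0.100000

Trapezoidal rule: (h/2)[f(x₀) + 2f(x₁) + 2f(x₂) + ... + f(xₙ)]

x_0 = 1.0000, f(x_0) = 0.841471, coefficient = 1
x_1 = 1.1000, f(x_1) = 0.980328, coefficient = 2
x_2 = 1.2000, f(x_2) = 1.118447, coefficient = 2
x_3 = 1.3000, f(x_3) = 1.252626, coefficient = 2
x_4 = 1.4000, f(x_4) = 1.379630, coefficient = 2
x_5 = 1.5000, f(x_5) = 1.496242, coefficient = 2
x_6 = 1.6000, f(x_6) = 1.599318, coefficient = 2
x_7 = 1.7000, f(x_7) = 1.685830, coefficient = 2
x_8 = 1.8000, f(x_8) = 1.752926, coefficient = 2
x_9 = 1.9000, f(x_9) = 1.797970, coefficient = 2
x_10 = 2.0000, f(x_10) = 1.818595, coefficient = 1

I ≈ (0.100000/2) × 28.786699 = 1.439335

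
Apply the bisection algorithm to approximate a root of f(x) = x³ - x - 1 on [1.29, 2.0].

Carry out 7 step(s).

f(x) = x³ - x - 1
Initial interval: [1.29, 2.0]

Iteration 1:
  c_1 = (1.290000 + 2.000000)/2 = 1.645000
  f(c_1) = f(1.645000) = 1.806411
  f(a) × f(c) < 0, new interval: [1.290000, 1.645000]
Iteration 2:
  c_2 = (1.290000 + 1.645000)/2 = 1.467500
  f(c_2) = f(1.467500) = 0.692844
  f(a) × f(c) < 0, new interval: [1.290000, 1.467500]
Iteration 3:
  c_3 = (1.290000 + 1.467500)/2 = 1.378750
  f(c_3) = f(1.378750) = 0.242187
  f(a) × f(c) < 0, new interval: [1.290000, 1.378750]
Iteration 4:
  c_4 = (1.290000 + 1.378750)/2 = 1.334375
  f(c_4) = f(1.334375) = 0.041555
  f(a) × f(c) < 0, new interval: [1.290000, 1.334375]
Iteration 5:
  c_5 = (1.290000 + 1.334375)/2 = 1.312188
  f(c_5) = f(1.312188) = -0.052816
  f(a) × f(c) ≥ 0, new interval: [1.312188, 1.334375]
Iteration 6:
  c_6 = (1.312188 + 1.334375)/2 = 1.323281
  f(c_6) = f(1.323281) = -0.006119
  f(a) × f(c) ≥ 0, new interval: [1.323281, 1.334375]
Iteration 7:
  c_7 = (1.323281 + 1.334375)/2 = 1.328828
  f(c_7) = f(1.328828) = 0.017596
  f(a) × f(c) < 0, new interval: [1.323281, 1.328828]

After 7 iteration(s), the approximation is c_7 = 1.328828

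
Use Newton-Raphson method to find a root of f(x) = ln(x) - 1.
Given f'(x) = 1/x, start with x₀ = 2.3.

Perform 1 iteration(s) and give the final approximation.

f(x) = ln(x) - 1
f'(x) = 1/x
x₀ = 2.3

Newton-Raphson formula: x_{n+1} = x_n - f(x_n)/f'(x_n)

Iteration 1:
  f(2.300000) = -0.167091
  f'(2.300000) = 0.434783
  x_1 = 2.300000 - (-0.167091)/0.434783 = 2.684309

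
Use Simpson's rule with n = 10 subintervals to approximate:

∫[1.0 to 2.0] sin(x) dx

f(x) = sin(x)
a = 1.0, b = 2.0, n = 10
h = (b - a)/n = 0.100000

Simpson's rule: (h/3)[f(x₀) + 4f(x₁) + 2f(x₂) + ... + f(xₙ)]

x_0 = 1.0000, f(x_0) = 0.841471, coefficient = 1
x_1 = 1.1000, f(x_1) = 0.891207, coefficient = 4
x_2 = 1.2000, f(x_2) = 0.932039, coefficient = 2
x_3 = 1.3000, f(x_3) = 0.963558, coefficient = 4
x_4 = 1.4000, f(x_4) = 0.985450, coefficient = 2
x_5 = 1.5000, f(x_5) = 0.997495, coefficient = 4
x_6 = 1.6000, f(x_6) = 0.999574, coefficient = 2
x_7 = 1.7000, f(x_7) = 0.991665, coefficient = 4
x_8 = 1.8000, f(x_8) = 0.973848, coefficient = 2
x_9 = 1.9000, f(x_9) = 0.946300, coefficient = 4
x_10 = 2.0000, f(x_10) = 0.909297, coefficient = 1

I ≈ (0.100000/3) × 28.693490 = 0.956450
Exact value: 0.956449
Error: 0.000001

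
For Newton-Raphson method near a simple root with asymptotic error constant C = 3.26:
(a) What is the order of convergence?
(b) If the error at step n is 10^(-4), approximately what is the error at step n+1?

(a) Newton-Raphson has quadratic (order 2) convergence near simple roots.
    This means |e_{n+1}| ≈ C|e_n|².

(b) With |e_n| = 10^(-4) and C = 3.26:
    |e_{n+1}| ≈ 3.26 × (10^(-4))² = 3.26 × 10^(-8)

(a) 2 (quadratic); (b) |e_{n+1}| ≈ 3.260e-08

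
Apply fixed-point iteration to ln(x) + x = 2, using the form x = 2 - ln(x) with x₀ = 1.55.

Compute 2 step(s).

Equation: ln(x) + x = 2
Fixed-point form: x = 2 - ln(x)
x₀ = 1.55

x_1 = g(1.550000) = 1.561745
x_2 = g(1.561745) = 1.554196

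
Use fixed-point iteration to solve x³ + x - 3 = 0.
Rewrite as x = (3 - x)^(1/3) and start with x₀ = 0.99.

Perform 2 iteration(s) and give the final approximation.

Equation: x³ + x - 3 = 0
Fixed-point form: x = (3 - x)^(1/3)
x₀ = 0.99

x_1 = g(0.990000) = 1.262017
x_2 = g(1.262017) = 1.202306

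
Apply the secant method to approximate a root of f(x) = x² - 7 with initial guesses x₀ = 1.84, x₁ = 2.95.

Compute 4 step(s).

f(x) = x² - 7
x₀ = 1.84, x₁ = 2.95

Secant formula: x_{n+1} = x_n - f(x_n)(x_n - x_{n-1})/(f(x_n) - f(x_{n-1}))

Iteration 1:
  f(1.840000) = -3.614400
  f(2.950000) = 1.702500
  x_2 = 2.950000 - 1.702500×(2.950000 - 1.840000)/(1.702500 - (-3.614400))
       = 2.594572
Iteration 2:
  f(2.950000) = 1.702500
  f(2.594572) = -0.268196
  x_3 = 2.594572 - (-0.268196)×(2.594572 - 2.950000)/(-0.268196 - 1.702500)
       = 2.642943
Iteration 3:
  f(2.594572) = -0.268196
  f(2.642943) = -0.014853
  x_4 = 2.642943 - (-0.014853)×(2.642943 - 2.594572)/(-0.014853 - (-0.268196))
       = 2.645779
Iteration 4:
  f(2.642943) = -0.014853
  f(2.645779) = 0.000145
  x_5 = 2.645779 - 0.000145×(2.645779 - 2.642943)/(0.000145 - (-0.014853))
       = 2.645751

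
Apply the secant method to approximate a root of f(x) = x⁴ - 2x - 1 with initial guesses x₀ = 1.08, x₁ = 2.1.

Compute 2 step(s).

f(x) = x⁴ - 2x - 1
x₀ = 1.08, x₁ = 2.1

Secant formula: x_{n+1} = x_n - f(x_n)(x_n - x_{n-1})/(f(x_n) - f(x_{n-1}))

Iteration 1:
  f(1.080000) = -1.799511
  f(2.100000) = 14.248100
  x_2 = 2.100000 - 14.248100×(2.100000 - 1.080000)/(14.248100 - (-1.799511))
       = 1.194378
Iteration 2:
  f(2.100000) = 14.248100
  f(1.194378) = -1.353741
  x_3 = 1.194378 - (-1.353741)×(1.194378 - 2.100000)/(-1.353741 - 14.248100)
       = 1.272957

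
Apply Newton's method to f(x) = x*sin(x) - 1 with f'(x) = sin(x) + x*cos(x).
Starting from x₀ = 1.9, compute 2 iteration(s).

f(x) = x*sin(x) - 1
f'(x) = sin(x) + x*cos(x)
x₀ = 1.9

Newton-Raphson formula: x_{n+1} = x_n - f(x_n)/f'(x_n)

Iteration 1:
  f(1.900000) = 0.797970
  f'(1.900000) = 0.332050
  x_1 = 1.900000 - 0.797970/0.332050 = -0.503163
Iteration 2:
  f(-0.503163) = -0.757375
  f'(-0.503163) = -0.923001
  x_2 = -0.503163 - (-0.757375)/(-0.923001) = -1.323720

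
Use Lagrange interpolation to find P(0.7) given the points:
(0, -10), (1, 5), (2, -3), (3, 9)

Lagrange interpolation formula:
P(x) = Σ yᵢ × Lᵢ(x)
where Lᵢ(x) = Π_{j≠i} (x - xⱼ)/(xᵢ - xⱼ)

L_0(0.7) = (0.7 - 1)/(0 - 1) × (0.7 - 2)/(0 - 2) × (0.7 - 3)/(0 - 3) = 0.149500
L_1(0.7) = (0.7 - 0)/(1 - 0) × (0.7 - 2)/(1 - 2) × (0.7 - 3)/(1 - 3) = 1.046500
L_2(0.7) = (0.7 - 0)/(2 - 0) × (0.7 - 1)/(2 - 1) × (0.7 - 3)/(2 - 3) = -0.241500
L_3(0.7) = (0.7 - 0)/(3 - 0) × (0.7 - 1)/(3 - 1) × (0.7 - 2)/(3 - 2) = 0.045500

P(0.7) = (-10)×L_0(0.7) + 5×L_1(0.7) + (-3)×L_2(0.7) + 9×L_3(0.7)
P(0.7) = 4.871500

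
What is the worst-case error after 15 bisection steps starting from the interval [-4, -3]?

Bisection error bound: |error| ≤ (b-a)/2^n
|error| ≤ (-3 - (-4))/2^15 = 1/2^15
|error| ≤ 0.0000305176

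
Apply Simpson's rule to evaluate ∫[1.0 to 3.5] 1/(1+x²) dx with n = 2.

f(x) = 1/(1+x²)
a = 1.0, b = 3.5, n = 2
h = (b - a)/n = 1.250000

Simpson's rule: (h/3)[f(x₀) + 4f(x₁) + 2f(x₂) + ... + f(xₙ)]

x_0 = 1.0000, f(x_0) = 0.500000, coefficient = 1
x_1 = 2.2500, f(x_1) = 0.164948, coefficient = 4
x_2 = 3.5000, f(x_2) = 0.075472, coefficient = 1

I ≈ (1.250000/3) × 1.235266 = 0.514694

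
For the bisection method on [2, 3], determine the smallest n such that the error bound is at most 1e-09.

We need (b-a)/2^n ≤ 1e-09
(3 - 2)/2^n ≤ 1e-09
1/2^n ≤ 1e-09
2^n ≥ 1000000000
n ≥ log₂(1000000000) = 29.90
n ≥ 30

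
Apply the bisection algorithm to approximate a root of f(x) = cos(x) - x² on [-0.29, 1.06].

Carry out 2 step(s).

f(x) = cos(x) - x²
Initial interval: [-0.29, 1.06]

Iteration 1:
  c_1 = (-0.290000 + 1.060000)/2 = 0.385000
  f(c_1) = f(0.385000) = 0.778573
  f(a) × f(c) ≥ 0, new interval: [0.385000, 1.060000]
Iteration 2:
  c_2 = (0.385000 + 1.060000)/2 = 0.722500
  f(c_2) = f(0.722500) = 0.228149
  f(a) × f(c) ≥ 0, new interval: [0.722500, 1.060000]

After 2 iteration(s), the approximation is c_2 = 0.722500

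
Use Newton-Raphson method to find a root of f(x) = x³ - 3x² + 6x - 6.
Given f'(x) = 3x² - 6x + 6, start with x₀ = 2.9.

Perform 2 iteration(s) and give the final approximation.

f(x) = x³ - 3x² + 6x - 6
f'(x) = 3x² - 6x + 6
x₀ = 2.9

Newton-Raphson formula: x_{n+1} = x_n - f(x_n)/f'(x_n)

Iteration 1:
  f(2.900000) = 10.559000
  f'(2.900000) = 13.830000
  x_1 = 2.900000 - 10.559000/13.830000 = 2.136515
Iteration 2:
  f(2.136515) = 2.877542
  f'(2.136515) = 6.874998
  x_2 = 2.136515 - 2.877542/6.874998 = 1.717963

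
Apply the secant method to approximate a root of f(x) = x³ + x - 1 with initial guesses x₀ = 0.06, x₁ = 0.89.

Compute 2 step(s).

f(x) = x³ + x - 1
x₀ = 0.06, x₁ = 0.89

Secant formula: x_{n+1} = x_n - f(x_n)(x_n - x_{n-1})/(f(x_n) - f(x_{n-1}))

Iteration 1:
  f(0.060000) = -0.939784
  f(0.890000) = 0.594969
  x_2 = 0.890000 - 0.594969×(0.890000 - 0.060000)/(0.594969 - (-0.939784))
       = 0.568239
Iteration 2:
  f(0.890000) = 0.594969
  f(0.568239) = -0.248280
  x_3 = 0.568239 - (-0.248280)×(0.568239 - 0.890000)/(-0.248280 - 0.594969)
       = 0.662976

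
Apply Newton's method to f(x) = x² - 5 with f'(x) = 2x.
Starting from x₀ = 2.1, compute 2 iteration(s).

f(x) = x² - 5
f'(x) = 2x
x₀ = 2.1

Newton-Raphson formula: x_{n+1} = x_n - f(x_n)/f'(x_n)

Iteration 1:
  f(2.100000) = -0.590000
  f'(2.100000) = 4.200000
  x_1 = 2.100000 - (-0.590000)/4.200000 = 2.240476
Iteration 2:
  f(2.240476) = 0.019734
  f'(2.240476) = 4.480952
  x_2 = 2.240476 - 0.019734/4.480952 = 2.236072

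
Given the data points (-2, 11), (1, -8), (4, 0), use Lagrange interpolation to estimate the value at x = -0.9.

Lagrange interpolation formula:
P(x) = Σ yᵢ × Lᵢ(x)
where Lᵢ(x) = Π_{j≠i} (x - xⱼ)/(xᵢ - xⱼ)

L_0(-0.9) = (-0.9 - 1)/(-2 - 1) × (-0.9 - 4)/(-2 - 4) = 0.517222
L_1(-0.9) = (-0.9 - (-2))/(1 - (-2)) × (-0.9 - 4)/(1 - 4) = 0.598889
L_2(-0.9) = (-0.9 - (-2))/(4 - (-2)) × (-0.9 - 1)/(4 - 1) = -0.116111

P(-0.9) = 11×L_0(-0.9) + (-8)×L_1(-0.9) + 0×L_2(-0.9)
P(-0.9) = 0.898333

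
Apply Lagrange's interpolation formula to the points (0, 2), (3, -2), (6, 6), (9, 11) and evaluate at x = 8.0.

Lagrange interpolation formula:
P(x) = Σ yᵢ × Lᵢ(x)
where Lᵢ(x) = Π_{j≠i} (x - xⱼ)/(xᵢ - xⱼ)

L_0(8.0) = (8.0 - 3)/(0 - 3) × (8.0 - 6)/(0 - 6) × (8.0 - 9)/(0 - 9) = 0.061728
L_1(8.0) = (8.0 - 0)/(3 - 0) × (8.0 - 6)/(3 - 6) × (8.0 - 9)/(3 - 9) = -0.296296
L_2(8.0) = (8.0 - 0)/(6 - 0) × (8.0 - 3)/(6 - 3) × (8.0 - 9)/(6 - 9) = 0.740741
L_3(8.0) = (8.0 - 0)/(9 - 0) × (8.0 - 3)/(9 - 3) × (8.0 - 6)/(9 - 6) = 0.493827

P(8.0) = 2×L_0(8.0) + (-2)×L_1(8.0) + 6×L_2(8.0) + 11×L_3(8.0)
P(8.0) = 10.592593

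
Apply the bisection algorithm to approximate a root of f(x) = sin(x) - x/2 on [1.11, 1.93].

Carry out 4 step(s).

f(x) = sin(x) - x/2
Initial interval: [1.11, 1.93]

Iteration 1:
  c_1 = (1.110000 + 1.930000)/2 = 1.520000
  f(c_1) = f(1.520000) = 0.238710
  f(a) × f(c) ≥ 0, new interval: [1.520000, 1.930000]
Iteration 2:
  c_2 = (1.520000 + 1.930000)/2 = 1.725000
  f(c_2) = f(1.725000) = 0.125634
  f(a) × f(c) ≥ 0, new interval: [1.725000, 1.930000]
Iteration 3:
  c_3 = (1.725000 + 1.930000)/2 = 1.827500
  f(c_3) = f(1.827500) = 0.053482
  f(a) × f(c) ≥ 0, new interval: [1.827500, 1.930000]
Iteration 4:
  c_4 = (1.827500 + 1.930000)/2 = 1.878750
  f(c_4) = f(1.878750) = 0.013581
  f(a) × f(c) ≥ 0, new interval: [1.878750, 1.930000]

After 4 iteration(s), the approximation is c_4 = 1.878750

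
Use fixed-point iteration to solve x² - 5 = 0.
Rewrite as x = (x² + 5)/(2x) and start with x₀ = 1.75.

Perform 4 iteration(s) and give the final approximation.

Equation: x² - 5 = 0
Fixed-point form: x = (x² + 5)/(2x)
x₀ = 1.75

x_1 = g(1.750000) = 2.303571
x_2 = g(2.303571) = 2.237057
x_3 = g(2.237057) = 2.236068
x_4 = g(2.236068) = 2.236068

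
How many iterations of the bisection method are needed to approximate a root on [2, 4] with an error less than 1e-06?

We need (b-a)/2^n ≤ 1e-06
(4 - 2)/2^n ≤ 1e-06
2/2^n ≤ 1e-06
2^n ≥ 2000000
n ≥ log₂(2000000) = 20.93
n ≥ 21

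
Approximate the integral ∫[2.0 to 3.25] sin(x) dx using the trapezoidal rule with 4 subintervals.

f(x) = sin(x)
a = 2.0, b = 3.25, n = 4
h = (b - a)/n = 0.312500

Trapezoidal rule: (h/2)[f(x₀) + 2f(x₁) + 2f(x₂) + ... + f(xₙ)]

x_0 = 2.0000, f(x_0) = 0.909297, coefficient = 1
x_1 = 2.3125, f(x_1) = 0.737319, coefficient = 2
x_2 = 2.6250, f(x_2) = 0.493920, coefficient = 2
x_3 = 2.9375, f(x_3) = 0.202679, coefficient = 2
x_4 = 3.2500, f(x_4) = -0.108195, coefficient = 1

I ≈ (0.312500/2) × 3.668938 = 0.573272
Exact value: 0.577983
Error: 0.004711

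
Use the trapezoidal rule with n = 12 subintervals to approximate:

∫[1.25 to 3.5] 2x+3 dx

f(x) = 2x+3
a = 1.25, b = 3.5, n = 12
h = (b - a)/n = 0.187500

Trapezoidal rule: (h/2)[f(x₀) + 2f(x₁) + 2f(x₂) + ... + f(xₙ)]

x_0 = 1.2500, f(x_0) = 5.500000, coefficient = 1
x_1 = 1.4375, f(x_1) = 5.875000, coefficient = 2
x_2 = 1.6250, f(x_2) = 6.250000, coefficient = 2
x_3 = 1.8125, f(x_3) = 6.625000, coefficient = 2
x_4 = 2.0000, f(x_4) = 7.000000, coefficient = 2
x_5 = 2.1875, f(x_5) = 7.375000, coefficient = 2
x_6 = 2.3750, f(x_6) = 7.750000, coefficient = 2
x_7 = 2.5625, f(x_7) = 8.125000, coefficient = 2
x_8 = 2.7500, f(x_8) = 8.500000, coefficient = 2
x_9 = 2.9375, f(x_9) = 8.875000, coefficient = 2
x_10 = 3.1250, f(x_10) = 9.250000, coefficient = 2
x_11 = 3.3125, f(x_11) = 9.625000, coefficient = 2
x_12 = 3.5000, f(x_12) = 10.000000, coefficient = 1

I ≈ (0.187500/2) × 186.000000 = 17.437500
Exact value: 17.437500
Error: 0.000000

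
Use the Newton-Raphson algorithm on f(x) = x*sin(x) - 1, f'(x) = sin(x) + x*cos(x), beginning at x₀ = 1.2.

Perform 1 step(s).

f(x) = x*sin(x) - 1
f'(x) = sin(x) + x*cos(x)
x₀ = 1.2

Newton-Raphson formula: x_{n+1} = x_n - f(x_n)/f'(x_n)

Iteration 1:
  f(1.200000) = 0.118447
  f'(1.200000) = 1.366868
  x_1 = 1.200000 - 0.118447/1.366868 = 1.113344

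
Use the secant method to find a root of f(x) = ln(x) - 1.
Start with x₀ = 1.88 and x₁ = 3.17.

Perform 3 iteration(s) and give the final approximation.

f(x) = ln(x) - 1
x₀ = 1.88, x₁ = 3.17

Secant formula: x_{n+1} = x_n - f(x_n)(x_n - x_{n-1})/(f(x_n) - f(x_{n-1}))

Iteration 1:
  f(1.880000) = -0.368728
  f(3.170000) = 0.153732
  x_2 = 3.170000 - 0.153732×(3.170000 - 1.880000)/(0.153732 - (-0.368728))
       = 2.790423
Iteration 2:
  f(3.170000) = 0.153732
  f(2.790423) = 0.026193
  x_3 = 2.790423 - 0.026193×(2.790423 - 3.170000)/(0.026193 - 0.153732)
       = 2.712467
Iteration 3:
  f(2.790423) = 0.026193
  f(2.712467) = -0.002141
  x_4 = 2.712467 - (-0.002141)×(2.712467 - 2.790423)/(-0.002141 - 0.026193)
       = 2.718359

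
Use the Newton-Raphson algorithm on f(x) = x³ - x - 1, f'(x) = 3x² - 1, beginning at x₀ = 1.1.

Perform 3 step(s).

f(x) = x³ - x - 1
f'(x) = 3x² - 1
x₀ = 1.1

Newton-Raphson formula: x_{n+1} = x_n - f(x_n)/f'(x_n)

Iteration 1:
  f(1.100000) = -0.769000
  f'(1.100000) = 2.630000
  x_1 = 1.100000 - (-0.769000)/2.630000 = 1.392395
Iteration 2:
  f(1.392395) = 0.307132
  f'(1.392395) = 4.816295
  x_2 = 1.392395 - 0.307132/4.816295 = 1.328626
Iteration 3:
  f(1.328626) = 0.016727
  f'(1.328626) = 4.295742
  x_3 = 1.328626 - 0.016727/4.295742 = 1.324732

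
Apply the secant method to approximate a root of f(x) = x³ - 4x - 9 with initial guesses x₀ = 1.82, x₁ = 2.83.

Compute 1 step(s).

f(x) = x³ - 4x - 9
x₀ = 1.82, x₁ = 2.83

Secant formula: x_{n+1} = x_n - f(x_n)(x_n - x_{n-1})/(f(x_n) - f(x_{n-1}))

Iteration 1:
  f(1.820000) = -10.251432
  f(2.830000) = 2.345187
  x_2 = 2.830000 - 2.345187×(2.830000 - 1.820000)/(2.345187 - (-10.251432))
       = 2.641962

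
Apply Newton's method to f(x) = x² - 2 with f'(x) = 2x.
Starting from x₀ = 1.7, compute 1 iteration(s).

f(x) = x² - 2
f'(x) = 2x
x₀ = 1.7

Newton-Raphson formula: x_{n+1} = x_n - f(x_n)/f'(x_n)

Iteration 1:
  f(1.700000) = 0.890000
  f'(1.700000) = 3.400000
  x_1 = 1.700000 - 0.890000/3.400000 = 1.438235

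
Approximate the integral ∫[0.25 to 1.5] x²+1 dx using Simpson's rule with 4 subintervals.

f(x) = x²+1
a = 0.25, b = 1.5, n = 4
h = (b - a)/n = 0.312500

Simpson's rule: (h/3)[f(x₀) + 4f(x₁) + 2f(x₂) + ... + f(xₙ)]

x_0 = 0.2500, f(x_0) = 1.062500, coefficient = 1
x_1 = 0.5625, f(x_1) = 1.316406, coefficient = 4
x_2 = 0.8750, f(x_2) = 1.765625, coefficient = 2
x_3 = 1.1875, f(x_3) = 2.410156, coefficient = 4
x_4 = 1.5000, f(x_4) = 3.250000, coefficient = 1

I ≈ (0.312500/3) × 22.750000 = 2.369792
Exact value: 2.369792
Error: 0.000000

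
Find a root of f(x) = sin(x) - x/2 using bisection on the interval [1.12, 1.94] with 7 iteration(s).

f(x) = sin(x) - x/2
Initial interval: [1.12, 1.94]

Iteration 1:
  c_1 = (1.120000 + 1.940000)/2 = 1.530000
  f(c_1) = f(1.530000) = 0.234168
  f(a) × f(c) ≥ 0, new interval: [1.530000, 1.940000]
Iteration 2:
  c_2 = (1.530000 + 1.940000)/2 = 1.735000
  f(c_2) = f(1.735000) = 0.119049
  f(a) × f(c) ≥ 0, new interval: [1.735000, 1.940000]
Iteration 3:
  c_3 = (1.735000 + 1.940000)/2 = 1.837500
  f(c_3) = f(1.837500) = 0.045895
  f(a) × f(c) ≥ 0, new interval: [1.837500, 1.940000]
Iteration 4:
  c_4 = (1.837500 + 1.940000)/2 = 1.888750
  f(c_4) = f(1.888750) = 0.005502
  f(a) × f(c) ≥ 0, new interval: [1.888750, 1.940000]
Iteration 5:
  c_5 = (1.888750 + 1.940000)/2 = 1.914375
  f(c_5) = f(1.914375) = -0.015632
  f(a) × f(c) < 0, new interval: [1.888750, 1.914375]
Iteration 6:
  c_6 = (1.888750 + 1.914375)/2 = 1.901562
  f(c_6) = f(1.901562) = -0.004987
  f(a) × f(c) < 0, new interval: [1.888750, 1.901562]
Iteration 7:
  c_7 = (1.888750 + 1.901562)/2 = 1.895156
  f(c_7) = f(1.895156) = 0.000277
  f(a) × f(c) ≥ 0, new interval: [1.895156, 1.901562]

After 7 iteration(s), the approximation is c_7 = 1.895156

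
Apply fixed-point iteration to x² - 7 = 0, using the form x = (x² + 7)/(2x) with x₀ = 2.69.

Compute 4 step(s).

Equation: x² - 7 = 0
Fixed-point form: x = (x² + 7)/(2x)
x₀ = 2.69

x_1 = g(2.690000) = 2.646115
x_2 = g(2.646115) = 2.645751
x_3 = g(2.645751) = 2.645751
x_4 = g(2.645751) = 2.645751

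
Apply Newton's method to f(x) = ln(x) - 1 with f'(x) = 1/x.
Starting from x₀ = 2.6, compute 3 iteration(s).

f(x) = ln(x) - 1
f'(x) = 1/x
x₀ = 2.6

Newton-Raphson formula: x_{n+1} = x_n - f(x_n)/f'(x_n)

Iteration 1:
  f(2.600000) = -0.044489
  f'(2.600000) = 0.384615
  x_1 = 2.600000 - (-0.044489)/0.384615 = 2.715670
Iteration 2:
  f(2.715670) = -0.000961
  f'(2.715670) = 0.368233
  x_2 = 2.715670 - (-0.000961)/0.368233 = 2.718281
Iteration 3:
  f(2.718281) = 0.000000
  f'(2.718281) = 0.367880
  x_3 = 2.718281 - 0.000000/0.367880 = 2.718282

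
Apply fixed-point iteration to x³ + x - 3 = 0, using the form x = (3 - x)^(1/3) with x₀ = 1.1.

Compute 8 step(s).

Equation: x³ + x - 3 = 0
Fixed-point form: x = (3 - x)^(1/3)
x₀ = 1.1

x_1 = g(1.100000) = 1.238562
x_2 = g(1.238562) = 1.207691
x_3 = g(1.207691) = 1.214705
x_4 = g(1.214705) = 1.213119
x_5 = g(1.213119) = 1.213478
x_6 = g(1.213478) = 1.213397
x_7 = g(1.213397) = 1.213415
x_8 = g(1.213415) = 1.213411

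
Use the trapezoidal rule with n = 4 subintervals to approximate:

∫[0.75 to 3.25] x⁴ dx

f(x) = x⁴
a = 0.75, b = 3.25, n = 4
h = (b - a)/n = 0.625000

Trapezoidal rule: (h/2)[f(x₀) + 2f(x₁) + 2f(x₂) + ... + f(xₙ)]

x_0 = 0.7500, f(x_0) = 0.316406, coefficient = 1
x_1 = 1.3750, f(x_1) = 3.574463, coefficient = 2
x_2 = 2.0000, f(x_2) = 16.000000, coefficient = 2
x_3 = 2.6250, f(x_3) = 47.480713, coefficient = 2
x_4 = 3.2500, f(x_4) = 111.566406, coefficient = 1

I ≈ (0.625000/2) × 245.993164 = 76.872864
Exact value: 72.470703
Error: 4.402161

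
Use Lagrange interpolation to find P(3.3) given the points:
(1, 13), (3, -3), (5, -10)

Lagrange interpolation formula:
P(x) = Σ yᵢ × Lᵢ(x)
where Lᵢ(x) = Π_{j≠i} (x - xⱼ)/(xᵢ - xⱼ)

L_0(3.3) = (3.3 - 3)/(1 - 3) × (3.3 - 5)/(1 - 5) = -0.063750
L_1(3.3) = (3.3 - 1)/(3 - 1) × (3.3 - 5)/(3 - 5) = 0.977500
L_2(3.3) = (3.3 - 1)/(5 - 1) × (3.3 - 3)/(5 - 3) = 0.086250

P(3.3) = 13×L_0(3.3) + (-3)×L_1(3.3) + (-10)×L_2(3.3)
P(3.3) = -4.623750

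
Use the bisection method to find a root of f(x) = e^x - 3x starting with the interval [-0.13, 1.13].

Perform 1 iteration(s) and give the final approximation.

f(x) = e^x - 3x
Initial interval: [-0.13, 1.13]

Iteration 1:
  c_1 = (-0.130000 + 1.130000)/2 = 0.500000
  f(c_1) = f(0.500000) = 0.148721
  f(a) × f(c) ≥ 0, new interval: [0.500000, 1.130000]

After 1 iteration(s), the approximation is c_1 = 0.500000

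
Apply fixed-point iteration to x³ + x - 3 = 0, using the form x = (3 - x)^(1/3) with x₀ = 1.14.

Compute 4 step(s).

Equation: x³ + x - 3 = 0
Fixed-point form: x = (3 - x)^(1/3)
x₀ = 1.14

x_1 = g(1.140000) = 1.229809
x_2 = g(1.229809) = 1.209688
x_3 = g(1.209688) = 1.214254
x_4 = g(1.214254) = 1.213221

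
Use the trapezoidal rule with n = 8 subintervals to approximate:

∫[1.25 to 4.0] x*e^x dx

f(x) = x*e^x
a = 1.25, b = 4.0, n = 8
h = (b - a)/n = 0.343750

Trapezoidal rule: (h/2)[f(x₀) + 2f(x₁) + 2f(x₂) + ... + f(xₙ)]

x_0 = 1.2500, f(x_0) = 4.362929, coefficient = 1
x_1 = 1.5938, f(x_1) = 7.844712, coefficient = 2
x_2 = 1.9375, f(x_2) = 13.448916, coefficient = 2
x_3 = 2.2812, f(x_3) = 22.330948, coefficient = 2
x_4 = 2.6250, f(x_4) = 36.237007, coefficient = 2
x_5 = 2.9688, f(x_5) = 57.794348, coefficient = 2
x_6 = 3.3125, f(x_6) = 90.940295, coefficient = 2
x_7 = 3.6562, f(x_7) = 141.554957, coefficient = 2
x_8 = 4.0000, f(x_8) = 218.392600, coefficient = 1

I ≈ (0.343750/2) × 963.057897 = 165.525576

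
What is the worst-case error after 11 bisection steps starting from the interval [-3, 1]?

Bisection error bound: |error| ≤ (b-a)/2^n
|error| ≤ (1 - (-3))/2^11 = 4/2^11
|error| ≤ 0.0019531250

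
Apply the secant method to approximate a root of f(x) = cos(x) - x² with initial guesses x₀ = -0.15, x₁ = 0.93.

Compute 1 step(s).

f(x) = cos(x) - x²
x₀ = -0.15, x₁ = 0.93

Secant formula: x_{n+1} = x_n - f(x_n)(x_n - x_{n-1})/(f(x_n) - f(x_{n-1}))

Iteration 1:
  f(-0.150000) = 0.966271
  f(0.930000) = -0.267066
  x_2 = 0.930000 - (-0.267066)×(0.930000 - (-0.150000))/(-0.267066 - 0.966271)
       = 0.696137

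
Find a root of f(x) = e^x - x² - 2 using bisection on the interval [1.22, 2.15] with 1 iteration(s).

f(x) = e^x - x² - 2
Initial interval: [1.22, 2.15]

Iteration 1:
  c_1 = (1.220000 + 2.150000)/2 = 1.685000
  f(c_1) = f(1.685000) = 0.553226
  f(a) × f(c) < 0, new interval: [1.220000, 1.685000]

After 1 iteration(s), the approximation is c_1 = 1.685000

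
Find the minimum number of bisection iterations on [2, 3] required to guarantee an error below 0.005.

We need (b-a)/2^n ≤ 0.005
(3 - 2)/2^n ≤ 0.005
1/2^n ≤ 0.005
2^n ≥ 200
n ≥ log₂(200) = 7.64
n ≥ 8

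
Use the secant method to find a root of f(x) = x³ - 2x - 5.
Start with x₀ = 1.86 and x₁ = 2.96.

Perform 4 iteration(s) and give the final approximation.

f(x) = x³ - 2x - 5
x₀ = 1.86, x₁ = 2.96

Secant formula: x_{n+1} = x_n - f(x_n)(x_n - x_{n-1})/(f(x_n) - f(x_{n-1}))

Iteration 1:
  f(1.860000) = -2.285144
  f(2.960000) = 15.014336
  x_2 = 2.960000 - 15.014336×(2.960000 - 1.860000)/(15.014336 - (-2.285144))
       = 2.005303
Iteration 2:
  f(2.960000) = 15.014336
  f(2.005303) = -0.946806
  x_3 = 2.005303 - (-0.946806)×(2.005303 - 2.960000)/(-0.946806 - 15.014336)
       = 2.061935
Iteration 3:
  f(2.005303) = -0.946806
  f(2.061935) = -0.357401
  x_4 = 2.061935 - (-0.357401)×(2.061935 - 2.005303)/(-0.357401 - (-0.946806))
       = 2.096275
Iteration 4:
  f(2.061935) = -0.357401
  f(2.096275) = 0.019255
  x_5 = 2.096275 - 0.019255×(2.096275 - 2.061935)/(0.019255 - (-0.357401))
       = 2.094519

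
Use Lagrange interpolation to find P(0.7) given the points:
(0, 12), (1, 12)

Lagrange interpolation formula:
P(x) = Σ yᵢ × Lᵢ(x)
where Lᵢ(x) = Π_{j≠i} (x - xⱼ)/(xᵢ - xⱼ)

L_0(0.7) = (0.7 - 1)/(0 - 1) = 0.300000
L_1(0.7) = (0.7 - 0)/(1 - 0) = 0.700000

P(0.7) = 12×L_0(0.7) + 12×L_1(0.7)
P(0.7) = 12.000000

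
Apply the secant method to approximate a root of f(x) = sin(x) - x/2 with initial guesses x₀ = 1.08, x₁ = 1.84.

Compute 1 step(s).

f(x) = sin(x) - x/2
x₀ = 1.08, x₁ = 1.84

Secant formula: x_{n+1} = x_n - f(x_n)(x_n - x_{n-1})/(f(x_n) - f(x_{n-1}))

Iteration 1:
  f(1.080000) = 0.341958
  f(1.840000) = 0.043983
  x_2 = 1.840000 - 0.043983×(1.840000 - 1.080000)/(0.043983 - 0.341958)
       = 1.952181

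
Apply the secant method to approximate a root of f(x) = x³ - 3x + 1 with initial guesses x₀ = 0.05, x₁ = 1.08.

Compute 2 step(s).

f(x) = x³ - 3x + 1
x₀ = 0.05, x₁ = 1.08

Secant formula: x_{n+1} = x_n - f(x_n)(x_n - x_{n-1})/(f(x_n) - f(x_{n-1}))

Iteration 1:
  f(0.050000) = 0.850125
  f(1.080000) = -0.980288
  x_2 = 1.080000 - (-0.980288)×(1.080000 - 0.050000)/(-0.980288 - 0.850125)
       = 0.528378
Iteration 2:
  f(1.080000) = -0.980288
  f(0.528378) = -0.437619
  x_3 = 0.528378 - (-0.437619)×(0.528378 - 1.080000)/(-0.437619 - (-0.980288))
       = 0.083539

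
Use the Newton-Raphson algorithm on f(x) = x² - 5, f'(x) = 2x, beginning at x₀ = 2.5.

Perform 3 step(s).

f(x) = x² - 5
f'(x) = 2x
x₀ = 2.5

Newton-Raphson formula: x_{n+1} = x_n - f(x_n)/f'(x_n)

Iteration 1:
  f(2.500000) = 1.250000
  f'(2.500000) = 5.000000
  x_1 = 2.500000 - 1.250000/5.000000 = 2.250000
Iteration 2:
  f(2.250000) = 0.062500
  f'(2.250000) = 4.500000
  x_2 = 2.250000 - 0.062500/4.500000 = 2.236111
Iteration 3:
  f(2.236111) = 0.000193
  f'(2.236111) = 4.472222
  x_3 = 2.236111 - 0.000193/4.472222 = 2.236068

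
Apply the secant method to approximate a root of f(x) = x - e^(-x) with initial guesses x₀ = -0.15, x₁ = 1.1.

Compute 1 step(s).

f(x) = x - e^(-x)
x₀ = -0.15, x₁ = 1.1

Secant formula: x_{n+1} = x_n - f(x_n)(x_n - x_{n-1})/(f(x_n) - f(x_{n-1}))

Iteration 1:
  f(-0.150000) = -1.311834
  f(1.100000) = 0.767129
  x_2 = 1.100000 - 0.767129×(1.100000 - (-0.150000))/(0.767129 - (-1.311834))
       = 0.638755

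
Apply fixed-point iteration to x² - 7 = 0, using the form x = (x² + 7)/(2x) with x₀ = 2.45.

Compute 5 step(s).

Equation: x² - 7 = 0
Fixed-point form: x = (x² + 7)/(2x)
x₀ = 2.45

x_1 = g(2.450000) = 2.653571
x_2 = g(2.653571) = 2.645763
x_3 = g(2.645763) = 2.645751
x_4 = g(2.645751) = 2.645751
x_5 = g(2.645751) = 2.645751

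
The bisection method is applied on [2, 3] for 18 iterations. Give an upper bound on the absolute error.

Bisection error bound: |error| ≤ (b-a)/2^n
|error| ≤ (3 - 2)/2^18 = 1/2^18
|error| ≤ 0.0000038147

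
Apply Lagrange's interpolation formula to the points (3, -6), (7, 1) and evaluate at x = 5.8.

Lagrange interpolation formula:
P(x) = Σ yᵢ × Lᵢ(x)
where Lᵢ(x) = Π_{j≠i} (x - xⱼ)/(xᵢ - xⱼ)

L_0(5.8) = (5.8 - 7)/(3 - 7) = 0.300000
L_1(5.8) = (5.8 - 3)/(7 - 3) = 0.700000

P(5.8) = (-6)×L_0(5.8) + 1×L_1(5.8)
P(5.8) = -1.100000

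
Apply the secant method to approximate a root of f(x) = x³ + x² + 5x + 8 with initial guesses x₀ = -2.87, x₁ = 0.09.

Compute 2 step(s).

f(x) = x³ + x² + 5x + 8
x₀ = -2.87, x₁ = 0.09

Secant formula: x_{n+1} = x_n - f(x_n)(x_n - x_{n-1})/(f(x_n) - f(x_{n-1}))

Iteration 1:
  f(-2.870000) = -21.753003
  f(0.090000) = 8.458829
  x_2 = 0.090000 - 8.458829×(0.090000 - (-2.870000))/(8.458829 - (-21.753003))
       = -0.738753
Iteration 2:
  f(0.090000) = 8.458829
  f(-0.738753) = 4.448814
  x_3 = -0.738753 - 4.448814×(-0.738753 - 0.090000)/(4.448814 - 8.458829)
       = -1.658192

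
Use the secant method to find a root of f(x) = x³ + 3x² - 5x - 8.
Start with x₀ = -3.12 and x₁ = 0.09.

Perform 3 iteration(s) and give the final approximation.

f(x) = x³ + 3x² - 5x - 8
x₀ = -3.12, x₁ = 0.09

Secant formula: x_{n+1} = x_n - f(x_n)(x_n - x_{n-1})/(f(x_n) - f(x_{n-1}))

Iteration 1:
  f(-3.120000) = 6.431872
  f(0.090000) = -8.424971
  x_2 = 0.090000 - (-8.424971)×(0.090000 - (-3.120000))/(-8.424971 - 6.431872)
       = -1.730317
Iteration 2:
  f(0.090000) = -8.424971
  f(-1.730317) = 4.453009
  x_3 = -1.730317 - 4.453009×(-1.730317 - 0.090000)/(4.453009 - (-8.424971))
       = -1.100879
Iteration 3:
  f(-1.730317) = 4.453009
  f(-1.100879) = -0.193996
  x_4 = -1.100879 - (-0.193996)×(-1.100879 - (-1.730317))/(-0.193996 - 4.453009)
       = -1.127156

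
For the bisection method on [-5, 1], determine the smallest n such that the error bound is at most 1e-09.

We need (b-a)/2^n ≤ 1e-09
(1 - (-5))/2^n ≤ 1e-09
6/2^n ≤ 1e-09
2^n ≥ 6000000000
n ≥ log₂(6000000000) = 32.48
n ≥ 33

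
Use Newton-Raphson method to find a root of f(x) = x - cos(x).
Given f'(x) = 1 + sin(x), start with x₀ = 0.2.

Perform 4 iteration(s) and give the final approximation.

f(x) = x - cos(x)
f'(x) = 1 + sin(x)
x₀ = 0.2

Newton-Raphson formula: x_{n+1} = x_n - f(x_n)/f'(x_n)

Iteration 1:
  f(0.200000) = -0.780067
  f'(0.200000) = 1.198669
  x_1 = 0.200000 - (-0.780067)/1.198669 = 0.850777
Iteration 2:
  f(0.850777) = 0.191378
  f'(0.850777) = 1.751793
  x_2 = 0.850777 - 0.191378/1.751793 = 0.741530
Iteration 3:
  f(0.741530) = 0.004094
  f'(0.741530) = 1.675417
  x_3 = 0.741530 - 0.004094/1.675417 = 0.739086
Iteration 4:
  f(0.739086) = 0.000002
  f'(0.739086) = 1.673613
  x_4 = 0.739086 - 0.000002/1.673613 = 0.739085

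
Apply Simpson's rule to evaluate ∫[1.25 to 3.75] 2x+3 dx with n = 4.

f(x) = 2x+3
a = 1.25, b = 3.75, n = 4
h = (b - a)/n = 0.625000

Simpson's rule: (h/3)[f(x₀) + 4f(x₁) + 2f(x₂) + ... + f(xₙ)]

x_0 = 1.2500, f(x_0) = 5.500000, coefficient = 1
x_1 = 1.8750, f(x_1) = 6.750000, coefficient = 4
x_2 = 2.5000, f(x_2) = 8.000000, coefficient = 2
x_3 = 3.1250, f(x_3) = 9.250000, coefficient = 4
x_4 = 3.7500, f(x_4) = 10.500000, coefficient = 1

I ≈ (0.625000/3) × 96.000000 = 20.000000
Exact value: 20.000000
Error: 0.000000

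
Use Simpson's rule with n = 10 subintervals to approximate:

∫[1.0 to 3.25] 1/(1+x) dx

f(x) = 1/(1+x)
a = 1.0, b = 3.25, n = 10
h = (b - a)/n = 0.225000

Simpson's rule: (h/3)[f(x₀) + 4f(x₁) + 2f(x₂) + ... + f(xₙ)]

x_0 = 1.0000, f(x_0) = 0.500000, coefficient = 1
x_1 = 1.2250, f(x_1) = 0.449438, coefficient = 4
x_2 = 1.4500, f(x_2) = 0.408163, coefficient = 2
x_3 = 1.6750, f(x_3) = 0.373832, coefficient = 4
x_4 = 1.9000, f(x_4) = 0.344828, coefficient = 2
x_5 = 2.1250, f(x_5) = 0.320000, coefficient = 4
x_6 = 2.3500, f(x_6) = 0.298507, coefficient = 2
x_7 = 2.5750, f(x_7) = 0.279720, coefficient = 4
x_8 = 2.8000, f(x_8) = 0.263158, coefficient = 2
x_9 = 3.0250, f(x_9) = 0.248447, coefficient = 4
x_10 = 3.2500, f(x_10) = 0.235294, coefficient = 1

I ≈ (0.225000/3) × 10.050356 = 0.753777
Exact value: 0.753772
Error: 0.000005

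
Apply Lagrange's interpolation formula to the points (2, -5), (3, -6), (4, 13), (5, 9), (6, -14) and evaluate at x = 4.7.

Lagrange interpolation formula:
P(x) = Σ yᵢ × Lᵢ(x)
where Lᵢ(x) = Π_{j≠i} (x - xⱼ)/(xᵢ - xⱼ)

L_0(4.7) = (4.7 - 3)/(2 - 3) × (4.7 - 4)/(2 - 4) × (4.7 - 5)/(2 - 5) × (4.7 - 6)/(2 - 6) = 0.019337
L_1(4.7) = (4.7 - 2)/(3 - 2) × (4.7 - 4)/(3 - 4) × (4.7 - 5)/(3 - 5) × (4.7 - 6)/(3 - 6) = -0.122850
L_2(4.7) = (4.7 - 2)/(4 - 2) × (4.7 - 3)/(4 - 3) × (4.7 - 5)/(4 - 5) × (4.7 - 6)/(4 - 6) = 0.447525
L_3(4.7) = (4.7 - 2)/(5 - 2) × (4.7 - 3)/(5 - 3) × (4.7 - 4)/(5 - 4) × (4.7 - 6)/(5 - 6) = 0.696150
L_4(4.7) = (4.7 - 2)/(6 - 2) × (4.7 - 3)/(6 - 3) × (4.7 - 4)/(6 - 4) × (4.7 - 5)/(6 - 5) = -0.040162

P(4.7) = (-5)×L_0(4.7) + (-6)×L_1(4.7) + 13×L_2(4.7) + 9×L_3(4.7) + (-14)×L_4(4.7)
P(4.7) = 13.285862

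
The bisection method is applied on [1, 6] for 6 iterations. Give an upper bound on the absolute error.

Bisection error bound: |error| ≤ (b-a)/2^n
|error| ≤ (6 - 1)/2^6 = 5/2^6
|error| ≤ 0.0781250000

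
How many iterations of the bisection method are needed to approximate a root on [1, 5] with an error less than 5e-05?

We need (b-a)/2^n ≤ 5e-05
(5 - 1)/2^n ≤ 5e-05
4/2^n ≤ 5e-05
2^n ≥ 80000
n ≥ log₂(80000) = 16.29
n ≥ 17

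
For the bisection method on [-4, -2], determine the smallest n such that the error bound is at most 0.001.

We need (b-a)/2^n ≤ 0.001
(-2 - (-4))/2^n ≤ 0.001
2/2^n ≤ 0.001
2^n ≥ 2000
n ≥ log₂(2000) = 10.97
n ≥ 11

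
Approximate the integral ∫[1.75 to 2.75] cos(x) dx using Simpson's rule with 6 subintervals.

f(x) = cos(x)
a = 1.75, b = 2.75, n = 6
h = (b - a)/n = 0.166667

Simpson's rule: (h/3)[f(x₀) + 4f(x₁) + 2f(x₂) + ... + f(xₙ)]

x_0 = 1.7500, f(x_0) = -0.178246, coefficient = 1
x_1 = 1.9167, f(x_1) = -0.339016, coefficient = 4
x_2 = 2.0833, f(x_2) = -0.490390, coefficient = 2
x_3 = 2.2500, f(x_3) = -0.628174, coefficient = 4
x_4 = 2.4167, f(x_4) = -0.748549, coefficient = 2
x_5 = 2.5833, f(x_5) = -0.848178, coefficient = 4
x_6 = 2.7500, f(x_6) = -0.924302, coefficient = 1

I ≈ (0.166667/3) × -10.841896 = -0.602328
Exact value: -0.602325
Error: 0.000003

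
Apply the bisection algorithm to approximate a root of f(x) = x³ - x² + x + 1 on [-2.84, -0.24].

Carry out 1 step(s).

f(x) = x³ - x² + x + 1
Initial interval: [-2.84, -0.24]

Iteration 1:
  c_1 = (-2.840000 + (-0.240000))/2 = -1.540000
  f(c_1) = f(-1.540000) = -6.563864
  f(a) × f(c) ≥ 0, new interval: [-1.540000, -0.240000]

After 1 iteration(s), the approximation is c_1 = -1.540000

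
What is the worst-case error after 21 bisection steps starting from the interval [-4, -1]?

Bisection error bound: |error| ≤ (b-a)/2^n
|error| ≤ (-1 - (-4))/2^21 = 3/2^21
|error| ≤ 0.0000014305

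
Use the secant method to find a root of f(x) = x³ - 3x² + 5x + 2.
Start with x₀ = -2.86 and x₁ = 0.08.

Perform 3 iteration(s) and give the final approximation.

f(x) = x³ - 3x² + 5x + 2
x₀ = -2.86, x₁ = 0.08

Secant formula: x_{n+1} = x_n - f(x_n)(x_n - x_{n-1})/(f(x_n) - f(x_{n-1}))

Iteration 1:
  f(-2.860000) = -60.232456
  f(0.080000) = 2.381312
  x_2 = 0.080000 - 2.381312×(0.080000 - (-2.860000))/(2.381312 - (-60.232456))
       = -0.031813
Iteration 2:
  f(0.080000) = 2.381312
  f(-0.031813) = 1.837865
  x_3 = -0.031813 - 1.837865×(-0.031813 - 0.080000)/(1.837865 - 2.381312)
       = -0.409951
Iteration 3:
  f(-0.031813) = 1.837865
  f(-0.409951) = -0.622830
  x_4 = -0.409951 - (-0.622830)×(-0.409951 - (-0.031813))/(-0.622830 - 1.837865)
       = -0.314240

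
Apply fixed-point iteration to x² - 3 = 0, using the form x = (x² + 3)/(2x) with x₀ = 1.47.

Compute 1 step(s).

Equation: x² - 3 = 0
Fixed-point form: x = (x² + 3)/(2x)
x₀ = 1.47

x_1 = g(1.470000) = 1.755408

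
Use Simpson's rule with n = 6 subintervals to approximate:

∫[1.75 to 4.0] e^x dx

f(x) = e^x
a = 1.75, b = 4.0, n = 6
h = (b - a)/n = 0.375000

Simpson's rule: (h/3)[f(x₀) + 4f(x₁) + 2f(x₂) + ... + f(xₙ)]

x_0 = 1.7500, f(x_0) = 5.754603, coefficient = 1
x_1 = 2.1250, f(x_1) = 8.372897, coefficient = 4
x_2 = 2.5000, f(x_2) = 12.182494, coefficient = 2
x_3 = 2.8750, f(x_3) = 17.725424, coefficient = 4
x_4 = 3.2500, f(x_4) = 25.790340, coefficient = 2
x_5 = 3.6250, f(x_5) = 37.524723, coefficient = 4
x_6 = 4.0000, f(x_6) = 54.598150, coefficient = 1

I ≈ (0.375000/3) × 390.790600 = 48.848825
Exact value: 48.843547
Error: 0.005278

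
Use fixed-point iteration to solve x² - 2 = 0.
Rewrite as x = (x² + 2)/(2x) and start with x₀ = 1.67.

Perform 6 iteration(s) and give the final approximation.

Equation: x² - 2 = 0
Fixed-point form: x = (x² + 2)/(2x)
x₀ = 1.67

x_1 = g(1.670000) = 1.433802
x_2 = g(1.433802) = 1.414347
x_3 = g(1.414347) = 1.414214
x_4 = g(1.414214) = 1.414214
x_5 = g(1.414214) = 1.414214
x_6 = g(1.414214) = 1.414214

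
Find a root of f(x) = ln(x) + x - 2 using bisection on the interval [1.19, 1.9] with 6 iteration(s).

f(x) = ln(x) + x - 2
Initial interval: [1.19, 1.9]

Iteration 1:
  c_1 = (1.190000 + 1.900000)/2 = 1.545000
  f(c_1) = f(1.545000) = -0.019976
  f(a) × f(c) ≥ 0, new interval: [1.545000, 1.900000]
Iteration 2:
  c_2 = (1.545000 + 1.900000)/2 = 1.722500
  f(c_2) = f(1.722500) = 0.266277
  f(a) × f(c) < 0, new interval: [1.545000, 1.722500]
Iteration 3:
  c_3 = (1.545000 + 1.722500)/2 = 1.633750
  f(c_3) = f(1.633750) = 0.124628
  f(a) × f(c) < 0, new interval: [1.545000, 1.633750]
Iteration 4:
  c_4 = (1.545000 + 1.633750)/2 = 1.589375
  f(c_4) = f(1.589375) = 0.052716
  f(a) × f(c) < 0, new interval: [1.545000, 1.589375]
Iteration 5:
  c_5 = (1.545000 + 1.589375)/2 = 1.567187
  f(c_5) = f(1.567187) = 0.016470
  f(a) × f(c) < 0, new interval: [1.545000, 1.567187]
Iteration 6:
  c_6 = (1.545000 + 1.567187)/2 = 1.556094
  f(c_6) = f(1.556094) = -0.001728
  f(a) × f(c) ≥ 0, new interval: [1.556094, 1.567187]

After 6 iteration(s), the approximation is c_6 = 1.556094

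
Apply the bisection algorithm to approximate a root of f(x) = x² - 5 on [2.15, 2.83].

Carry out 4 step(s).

f(x) = x² - 5
Initial interval: [2.15, 2.83]

Iteration 1:
  c_1 = (2.150000 + 2.830000)/2 = 2.490000
  f(c_1) = f(2.490000) = 1.200100
  f(a) × f(c) < 0, new interval: [2.150000, 2.490000]
Iteration 2:
  c_2 = (2.150000 + 2.490000)/2 = 2.320000
  f(c_2) = f(2.320000) = 0.382400
  f(a) × f(c) < 0, new interval: [2.150000, 2.320000]
Iteration 3:
  c_3 = (2.150000 + 2.320000)/2 = 2.235000
  f(c_3) = f(2.235000) = -0.004775
  f(a) × f(c) ≥ 0, new interval: [2.235000, 2.320000]
Iteration 4:
  c_4 = (2.235000 + 2.320000)/2 = 2.277500
  f(c_4) = f(2.277500) = 0.187006
  f(a) × f(c) < 0, new interval: [2.235000, 2.277500]

After 4 iteration(s), the approximation is c_4 = 2.277500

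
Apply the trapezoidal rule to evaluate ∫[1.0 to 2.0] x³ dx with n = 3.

f(x) = x³
a = 1.0, b = 2.0, n = 3
h = (b - a)/n = 0.333333

Trapezoidal rule: (h/2)[f(x₀) + 2f(x₁) + 2f(x₂) + ... + f(xₙ)]

x_0 = 1.0000, f(x_0) = 1.000000, coefficient = 1
x_1 = 1.3333, f(x_1) = 2.370370, coefficient = 2
x_2 = 1.6667, f(x_2) = 4.629630, coefficient = 2
x_3 = 2.0000, f(x_3) = 8.000000, coefficient = 1

I ≈ (0.333333/2) × 23.000000 = 3.833333
Exact value: 3.750000
Error: 0.083333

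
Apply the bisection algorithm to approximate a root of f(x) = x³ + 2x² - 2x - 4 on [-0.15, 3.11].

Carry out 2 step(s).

f(x) = x³ + 2x² - 2x - 4
Initial interval: [-0.15, 3.11]

Iteration 1:
  c_1 = (-0.150000 + 3.110000)/2 = 1.480000
  f(c_1) = f(1.480000) = 0.662592
  f(a) × f(c) < 0, new interval: [-0.150000, 1.480000]
Iteration 2:
  c_2 = (-0.150000 + 1.480000)/2 = 0.665000
  f(c_2) = f(0.665000) = -4.151470
  f(a) × f(c) ≥ 0, new interval: [0.665000, 1.480000]

After 2 iteration(s), the approximation is c_2 = 0.665000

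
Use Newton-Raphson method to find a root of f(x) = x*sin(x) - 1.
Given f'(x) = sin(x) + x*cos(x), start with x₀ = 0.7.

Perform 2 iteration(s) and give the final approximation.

f(x) = x*sin(x) - 1
f'(x) = sin(x) + x*cos(x)
x₀ = 0.7

Newton-Raphson formula: x_{n+1} = x_n - f(x_n)/f'(x_n)

Iteration 1:
  f(0.700000) = -0.549048
  f'(0.700000) = 1.179607
  x_1 = 0.700000 - (-0.549048)/1.179607 = 1.165450
Iteration 2:
  f(1.165450) = 0.071008
  f'(1.165450) = 1.378546
  x_2 = 1.165450 - 0.071008/1.378546 = 1.113940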